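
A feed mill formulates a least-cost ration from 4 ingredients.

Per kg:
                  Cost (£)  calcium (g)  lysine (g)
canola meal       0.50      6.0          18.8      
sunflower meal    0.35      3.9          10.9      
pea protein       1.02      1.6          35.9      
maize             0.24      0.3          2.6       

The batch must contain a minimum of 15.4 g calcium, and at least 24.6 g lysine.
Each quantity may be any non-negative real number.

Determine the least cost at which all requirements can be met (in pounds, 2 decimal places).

Let x1 = kg of canola meal, x2 = kg of sunflower meal, x3 = kg of pea protein, x4 = kg of maize.
min 0.5x1 + 0.35x2 + 1.02x3 + 0.24x4 with:
  6x1 + 3.9x2 + 1.6x3 + 0.3x4 ≥ 15.4   (calcium)
  18.8x1 + 10.9x2 + 35.9x3 + 2.6x4 ≥ 24.6   (lysine)
  x1, x2, x3, x4 ≥ 0.
The cheapest feasible vertex uses only canola meal; sunflower meal, pea protein, maize are not used. The calcium requirement is met with equality.
So canola meal = 2.567 kg.
Hence cost = 0.5·2.567 = £1.2835.

£1.28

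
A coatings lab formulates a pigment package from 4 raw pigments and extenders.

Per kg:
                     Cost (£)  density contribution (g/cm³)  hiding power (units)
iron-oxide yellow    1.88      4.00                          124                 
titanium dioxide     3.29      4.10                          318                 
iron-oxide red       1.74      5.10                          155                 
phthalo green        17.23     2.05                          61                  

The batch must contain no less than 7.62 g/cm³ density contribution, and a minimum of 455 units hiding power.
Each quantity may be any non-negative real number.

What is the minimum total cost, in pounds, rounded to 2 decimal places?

Set it up as a linear program. Let x1 = kg of iron-oxide yellow, x2 = kg of titanium dioxide, x3 = kg of iron-oxide red, x4 = kg of phthalo green.
Minimize 1.88x1 + 3.29x2 + 1.74x3 + 17.23x4 subject to:
  4x1 + 4.1x2 + 5.1x3 + 2.05x4 ≥ 7.62   (density contribution)
  124x1 + 318x2 + 155x3 + 61x4 ≥ 455   (hiding power)
  x1, x2, x3, x4 ≥ 0.
The cheapest feasible vertex uses only titanium dioxide, iron-oxide red; iron-oxide yellow, phthalo green are not used. Binding constraints: density contribution and hiding power.
So titanium dioxide = 1.155 kg, iron-oxide red = 0.5654 kg.
Total cost: 3.29·1.155 + 1.74·0.5654 = 4.7837.

£4.78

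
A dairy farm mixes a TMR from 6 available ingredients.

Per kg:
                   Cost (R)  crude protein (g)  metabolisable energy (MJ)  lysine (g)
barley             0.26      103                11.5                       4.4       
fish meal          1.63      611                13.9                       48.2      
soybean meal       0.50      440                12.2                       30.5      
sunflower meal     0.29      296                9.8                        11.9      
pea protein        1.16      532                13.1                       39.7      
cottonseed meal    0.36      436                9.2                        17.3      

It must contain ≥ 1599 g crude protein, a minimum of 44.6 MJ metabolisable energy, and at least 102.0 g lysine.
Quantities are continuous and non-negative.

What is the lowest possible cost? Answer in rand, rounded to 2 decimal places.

Treat it as an LP. Let x1 = kg of barley, x2 = kg of fish meal, x3 = kg of soybean meal, x4 = kg of sunflower meal, x5 = kg of pea protein, x6 = kg of cottonseed meal.
Minimise 0.26x1 + 1.63x2 + 0.5x3 + 0.29x4 + 1.16x5 + 0.36x6 subject to:
  103x1 + 611x2 + 440x3 + 296x4 + 532x5 + 436x6 ≥ 1599   (crude protein)
  11.5x1 + 13.9x2 + 12.2x3 + 9.8x4 + 13.1x5 + 9.2x6 ≥ 44.6   (metabolisable energy)
  4.4x1 + 48.2x2 + 30.5x3 + 11.9x4 + 39.7x5 + 17.3x6 ≥ 102   (lysine)
  x1, x2, x3, x4, x5, x6 ≥ 0.
At the optimum only soybean meal, sunflower meal, cottonseed meal are positive (barley, fish meal, pea protein = 0). There the crude protein, metabolisable energy, lysine constraints are tight.
That vertex is x3 = 2.949, x4 = 0.6366, x6 = 0.2595.
Total cost: 0.5·2.949 + 0.29·0.6366 + 0.36·0.2595 = 1.7525.

R1.75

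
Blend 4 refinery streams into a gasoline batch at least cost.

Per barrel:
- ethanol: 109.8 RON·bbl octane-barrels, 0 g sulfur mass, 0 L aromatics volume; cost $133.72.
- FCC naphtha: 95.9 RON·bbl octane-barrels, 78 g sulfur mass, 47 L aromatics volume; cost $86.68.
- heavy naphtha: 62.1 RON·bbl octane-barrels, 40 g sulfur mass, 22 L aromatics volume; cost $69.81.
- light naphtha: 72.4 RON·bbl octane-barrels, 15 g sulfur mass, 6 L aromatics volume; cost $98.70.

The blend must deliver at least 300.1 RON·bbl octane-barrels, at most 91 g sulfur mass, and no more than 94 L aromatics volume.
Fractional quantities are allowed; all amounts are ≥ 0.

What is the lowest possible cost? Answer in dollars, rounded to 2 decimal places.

Let x1 = barrels of ethanol, x2 = barrels of FCC naphtha, x3 = barrels of heavy naphtha, x4 = barrels of light naphtha.
Minimise 133.72x1 + 86.68x2 + 69.81x3 + 98.7x4 s.t.:
  109.8x1 + 95.9x2 + 62.1x3 + 72.4x4 ≥ 300.1   (octane-barrels)
  78x2 + 40x3 + 15x4 ≤ 91   (sulfur mass)
  47x2 + 22x3 + 6x4 ≤ 94   (aromatics volume)
  x1, x2, x3, x4 ≥ 0.
The optimal basis is {ethanol, FCC naphtha}; heavy naphtha, light naphtha drop out. Binding constraints: octane-barrels and sulfur mass.
That vertex is x1 = 1.714, x2 = 1.167.
Total cost: 133.72·1.714 + 86.68·1.167 = 330.3516.

$330.35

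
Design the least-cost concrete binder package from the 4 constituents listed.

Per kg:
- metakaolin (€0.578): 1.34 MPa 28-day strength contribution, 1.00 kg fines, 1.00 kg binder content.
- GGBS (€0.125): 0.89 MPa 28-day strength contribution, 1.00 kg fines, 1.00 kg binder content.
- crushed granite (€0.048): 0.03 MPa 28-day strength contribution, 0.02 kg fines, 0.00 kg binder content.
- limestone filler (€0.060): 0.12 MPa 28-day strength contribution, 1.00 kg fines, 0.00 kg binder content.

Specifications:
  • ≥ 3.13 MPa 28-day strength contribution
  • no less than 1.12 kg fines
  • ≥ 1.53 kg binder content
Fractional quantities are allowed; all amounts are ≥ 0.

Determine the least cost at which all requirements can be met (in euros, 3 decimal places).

€0.440

Let x1 = kg of metakaolin, x2 = kg of GGBS, x3 = kg of crushed granite, x4 = kg of limestone filler.
Minimise 0.578x1 + 0.125x2 + 0.048x3 + 0.06x4 subject to:
  1.34x1 + 0.89x2 + 0.03x3 + 0.12x4 ≥ 3.13   (28-day strength contribution)
  1x1 + 1x2 + 0.02x3 + 1x4 ≥ 1.12   (fines)
  1x1 + 1x2 ≥ 1.53   (binder content)
  x1, x2, x3, x4 ≥ 0.
The cheapest feasible vertex uses only GGBS; metakaolin, crushed granite, limestone filler are not used. There the 28-day strength contribution constraint is tight.
Optimal quantities: GGBS = 3.517 kg.
Total cost: 0.125·3.517 = 0.43963.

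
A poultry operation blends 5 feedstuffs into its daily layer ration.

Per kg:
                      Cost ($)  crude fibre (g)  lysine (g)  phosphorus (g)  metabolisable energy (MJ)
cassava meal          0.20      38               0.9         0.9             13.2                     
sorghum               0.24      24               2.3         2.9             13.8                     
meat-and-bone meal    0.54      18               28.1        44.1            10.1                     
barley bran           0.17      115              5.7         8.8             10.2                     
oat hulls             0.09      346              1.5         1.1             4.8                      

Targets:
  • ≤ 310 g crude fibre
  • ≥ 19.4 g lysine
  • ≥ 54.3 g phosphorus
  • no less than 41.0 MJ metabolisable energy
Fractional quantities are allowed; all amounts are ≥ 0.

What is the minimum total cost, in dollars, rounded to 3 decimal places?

$0.948

Let x1 = kg of cassava meal, x2 = kg of sorghum, x3 = kg of meat-and-bone meal, x4 = kg of barley bran, x5 = kg of oat hulls.
Minimise 0.2x1 + 0.24x2 + 0.54x3 + 0.17x4 + 0.09x5 subject to:
  38x1 + 24x2 + 18x3 + 115x4 + 346x5 ≤ 310   (crude fibre)
  0.9x1 + 2.3x2 + 28.1x3 + 5.7x4 + 1.5x5 ≥ 19.4   (lysine)
  0.9x1 + 2.9x2 + 44.1x3 + 8.8x4 + 1.1x5 ≥ 54.3   (phosphorus)
  13.2x1 + 13.8x2 + 10.1x3 + 10.2x4 + 4.8x5 ≥ 41   (metabolisable energy)
  x1, x2, x3, x4, x5 ≥ 0.
At the optimum only cassava meal, meat-and-bone meal, barley bran are positive (sorghum, oat hulls = 0). Binding constraints: crude fibre, phosphorus, metabolisable energy.
Optimal quantities: cassava meal = 0.7252 kg, meat-and-bone meal = 0.7498 kg, barley bran = 2.339 kg.
Hence cost = 0.2·0.7252 + 0.54·0.7498 + 0.17·2.339 = $0.94756.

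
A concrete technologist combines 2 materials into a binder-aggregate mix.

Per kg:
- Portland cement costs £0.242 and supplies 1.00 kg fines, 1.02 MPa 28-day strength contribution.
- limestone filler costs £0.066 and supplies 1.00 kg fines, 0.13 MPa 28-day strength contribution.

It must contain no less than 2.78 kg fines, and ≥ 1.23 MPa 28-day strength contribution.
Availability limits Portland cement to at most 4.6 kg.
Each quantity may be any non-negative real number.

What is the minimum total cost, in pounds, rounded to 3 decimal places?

£0.355

Let x1 = kg of Portland cement, x2 = kg of limestone filler.
Minimise 0.242x1 + 0.066x2 subject to:
  1x1 + 1x2 ≥ 2.78   (fines)
  1.02x1 + 0.13x2 ≥ 1.23   (28-day strength contribution)
  x1 ≤ 4.6
  x1, x2 ≥ 0.
Both inputs are positive at the optimum. The fines and 28-day strength contribution requirements are met with equality.
Optimal quantities: Portland cement = 0.976 kg, limestone filler = 1.804 kg.
Objective = 0.242·0.976 + 0.066·1.804 = 0.35526.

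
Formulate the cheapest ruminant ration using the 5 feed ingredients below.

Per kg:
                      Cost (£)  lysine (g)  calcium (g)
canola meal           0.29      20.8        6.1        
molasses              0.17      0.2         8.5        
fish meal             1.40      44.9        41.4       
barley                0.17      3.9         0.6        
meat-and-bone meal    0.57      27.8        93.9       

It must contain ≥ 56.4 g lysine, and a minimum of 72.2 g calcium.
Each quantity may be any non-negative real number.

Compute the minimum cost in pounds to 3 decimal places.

£0.905

Treat it as an LP. Let x1 = kg of canola meal, x2 = kg of molasses, x3 = kg of fish meal, x4 = kg of barley, x5 = kg of meat-and-bone meal.
min 0.29x1 + 0.17x2 + 1.4x3 + 0.17x4 + 0.57x5 s.t.:
  20.8x1 + 0.2x2 + 44.9x3 + 3.9x4 + 27.8x5 ≥ 56.4   (lysine)
  6.1x1 + 8.5x2 + 41.4x3 + 0.6x4 + 93.9x5 ≥ 72.2   (calcium)
  x1, x2, x3, x4, x5 ≥ 0.
The optimal basis is {canola meal, meat-and-bone meal}; molasses, fish meal, barley drop out. Binding constraints: lysine and calcium.
Solving gives x1 = 1.844, x5 = 0.6491.
Total cost: 0.29·1.844 + 0.57·0.6491 = 0.90475.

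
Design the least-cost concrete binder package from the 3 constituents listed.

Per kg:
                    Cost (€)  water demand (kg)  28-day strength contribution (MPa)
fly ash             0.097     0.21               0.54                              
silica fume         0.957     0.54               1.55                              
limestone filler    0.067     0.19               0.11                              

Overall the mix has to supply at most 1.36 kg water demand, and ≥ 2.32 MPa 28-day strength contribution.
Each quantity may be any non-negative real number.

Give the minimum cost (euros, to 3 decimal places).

This is a linear program. Let x1 = kg of fly ash, x2 = kg of silica fume, x3 = kg of limestone filler.
min 0.097x1 + 0.957x2 + 0.067x3 with:
  0.21x1 + 0.54x2 + 0.19x3 ≤ 1.36   (water demand)
  0.54x1 + 1.55x2 + 0.11x3 ≥ 2.32   (28-day strength contribution)
  x1, x2, x3 ≥ 0.
The minimum-cost mix takes nothing from silica fume, limestone filler — only fly ash. Binding constraint: 28-day strength contribution.
So fly ash = 4.296 kg.
Cost = 0.097·4.296 = 0.41671.

€0.417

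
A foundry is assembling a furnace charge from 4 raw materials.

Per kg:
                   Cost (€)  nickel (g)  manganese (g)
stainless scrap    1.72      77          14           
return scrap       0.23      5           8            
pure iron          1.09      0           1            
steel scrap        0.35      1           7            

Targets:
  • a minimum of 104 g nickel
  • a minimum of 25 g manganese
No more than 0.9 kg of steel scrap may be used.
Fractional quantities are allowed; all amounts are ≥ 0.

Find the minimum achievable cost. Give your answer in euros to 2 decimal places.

€2.42

Set it up as a linear program. Let x1 = kg of stainless scrap, x2 = kg of return scrap, x3 = kg of pure iron, x4 = kg of steel scrap.
Minimize 1.72x1 + 0.23x2 + 1.09x3 + 0.35x4 subject to:
  77x1 + 5x2 + 1x4 ≥ 104   (nickel)
  14x1 + 8x2 + 1x3 + 7x4 ≥ 25   (manganese)
  x4 ≤ 0.9
  x1, x2, x3, x4 ≥ 0.
The optimal basis is {stainless scrap, return scrap}; pure iron, steel scrap drop out. Binding constraints: nickel and manganese.
Optimal quantities: stainless scrap = 1.295 kg, return scrap = 0.859 kg.
Objective = 1.72·1.295 + 0.23·0.859 = 2.42497.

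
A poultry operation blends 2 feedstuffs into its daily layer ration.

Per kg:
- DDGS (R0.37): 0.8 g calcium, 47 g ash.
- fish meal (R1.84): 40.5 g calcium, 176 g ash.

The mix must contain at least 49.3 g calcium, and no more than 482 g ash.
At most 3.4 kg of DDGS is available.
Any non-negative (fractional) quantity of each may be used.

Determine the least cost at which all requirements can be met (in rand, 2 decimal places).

R2.24

Let x1 = kg of DDGS, x2 = kg of fish meal.
Minimise 0.37x1 + 1.84x2 s.t.:
  0.8x1 + 40.5x2 ≥ 49.3   (calcium)
  47x1 + 176x2 ≤ 482   (ash)
  x1 ≤ 3.4
  x1, x2 ≥ 0.
The minimum-cost mix takes nothing from DDGS — only fish meal. The calcium requirement is met with equality.
That vertex is x2 = 1.217.
Total cost: 1.84·1.217 = 2.2393.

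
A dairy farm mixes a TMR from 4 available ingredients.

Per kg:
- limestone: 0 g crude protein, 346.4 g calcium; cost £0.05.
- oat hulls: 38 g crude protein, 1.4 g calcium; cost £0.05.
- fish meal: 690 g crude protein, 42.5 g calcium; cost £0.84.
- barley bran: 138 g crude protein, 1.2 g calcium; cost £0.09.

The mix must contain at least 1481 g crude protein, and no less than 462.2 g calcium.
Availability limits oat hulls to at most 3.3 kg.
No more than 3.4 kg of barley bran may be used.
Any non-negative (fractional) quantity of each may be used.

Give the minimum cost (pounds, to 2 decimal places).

Let x1 = kg of limestone, x2 = kg of oat hulls, x3 = kg of fish meal, x4 = kg of barley bran.
min 0.05x1 + 0.05x2 + 0.84x3 + 0.09x4 s.t.:
  38x2 + 690x3 + 138x4 ≥ 1481   (crude protein)
  346.4x1 + 1.4x2 + 42.5x3 + 1.2x4 ≥ 462.2   (calcium)
  x2 ≤ 3.3
  x4 ≤ 3.4
  x1, x2, x3, x4 ≥ 0.
The cheapest feasible vertex uses only limestone, fish meal, barley bran; oat hulls is not used. The crude protein, calcium, the barley bran cap requirements are met with equality.
Solving gives x1 = 1.143, x3 = 1.466, x4 = 3.4.
Hence cost = 0.05·1.143 + 0.84·1.466 + 0.09·3.4 = £1.5946.

£1.59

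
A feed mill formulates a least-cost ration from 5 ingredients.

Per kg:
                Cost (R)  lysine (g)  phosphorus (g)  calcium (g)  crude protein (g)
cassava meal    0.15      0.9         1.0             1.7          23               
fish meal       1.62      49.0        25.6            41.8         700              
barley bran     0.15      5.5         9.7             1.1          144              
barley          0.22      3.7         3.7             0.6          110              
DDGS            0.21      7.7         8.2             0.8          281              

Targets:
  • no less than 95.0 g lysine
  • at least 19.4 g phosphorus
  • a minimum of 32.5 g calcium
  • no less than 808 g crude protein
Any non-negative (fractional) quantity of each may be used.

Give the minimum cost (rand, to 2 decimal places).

R2.71

Treat it as an LP. Let x1 = kg of cassava meal, x2 = kg of fish meal, x3 = kg of barley bran, x4 = kg of barley, x5 = kg of DDGS.
Minimize 0.15x1 + 1.62x2 + 0.15x3 + 0.22x4 + 0.21x5 subject to:
  0.9x1 + 49x2 + 5.5x3 + 3.7x4 + 7.7x5 ≥ 95   (lysine)
  1x1 + 25.6x2 + 9.7x3 + 3.7x4 + 8.2x5 ≥ 19.4   (phosphorus)
  1.7x1 + 41.8x2 + 1.1x3 + 0.6x4 + 0.8x5 ≥ 32.5   (calcium)
  23x1 + 700x2 + 144x3 + 110x4 + 281x5 ≥ 808   (crude protein)
  x1, x2, x3, x4, x5 ≥ 0.
The cheapest feasible vertex uses only fish meal, barley bran; cassava meal, barley, DDGS are not used. The lysine and calcium requirements are met with equality.
Solving gives x2 = 0.4219, x3 = 13.51.
Total cost: 1.62·0.4219 + 0.15·13.51 = 2.7100.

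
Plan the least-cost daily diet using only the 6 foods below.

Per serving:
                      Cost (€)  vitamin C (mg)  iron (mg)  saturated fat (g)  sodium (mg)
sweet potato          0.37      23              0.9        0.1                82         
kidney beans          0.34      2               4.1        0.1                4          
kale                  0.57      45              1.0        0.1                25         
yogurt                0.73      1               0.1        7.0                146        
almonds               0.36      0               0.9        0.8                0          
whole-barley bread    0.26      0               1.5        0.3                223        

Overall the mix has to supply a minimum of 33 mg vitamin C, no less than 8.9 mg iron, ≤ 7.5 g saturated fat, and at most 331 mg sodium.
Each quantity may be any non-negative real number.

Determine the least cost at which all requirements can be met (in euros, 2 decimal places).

€1.05

Let x1 = servings of sweet potato, x2 = servings of kidney beans, x3 = servings of kale, x4 = servings of yogurt, x5 = servings of almonds, x6 = servings of whole-barley bread.
min 0.37x1 + 0.34x2 + 0.57x3 + 0.73x4 + 0.36x5 + 0.26x6 subject to:
  23x1 + 2x2 + 45x3 + 1x4 ≥ 33   (vitamin C)
  0.9x1 + 4.1x2 + 1x3 + 0.1x4 + 0.9x5 + 1.5x6 ≥ 8.9   (iron)
  0.1x1 + 0.1x2 + 0.1x3 + 7x4 + 0.8x5 + 0.3x6 ≤ 7.5   (saturated fat)
  82x1 + 4x2 + 25x3 + 146x4 + 223x6 ≤ 331   (sodium)
  x1, x2, x3, x4, x5, x6 ≥ 0.
At the optimum only kidney beans, kale are positive (sweet potato, yogurt, almonds, whole-barley bread = 0). Binding constraints: vitamin C and iron.
That vertex is x2 = 2.014, x3 = 0.6438.
Hence cost = 0.34·2.014 + 0.57·0.6438 = €1.0517.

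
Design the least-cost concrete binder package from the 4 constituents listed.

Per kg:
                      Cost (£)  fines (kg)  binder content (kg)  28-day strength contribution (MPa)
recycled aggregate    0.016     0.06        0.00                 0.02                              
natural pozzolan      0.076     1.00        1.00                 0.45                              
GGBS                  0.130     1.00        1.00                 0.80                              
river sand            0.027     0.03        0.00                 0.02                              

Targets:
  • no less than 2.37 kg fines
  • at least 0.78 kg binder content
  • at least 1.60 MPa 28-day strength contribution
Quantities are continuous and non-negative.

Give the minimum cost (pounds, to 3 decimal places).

This is a linear program. Let x1 = kg of recycled aggregate, x2 = kg of natural pozzolan, x3 = kg of GGBS, x4 = kg of river sand.
Minimize 0.016x1 + 0.076x2 + 0.13x3 + 0.027x4 with:
  0.06x1 + 1x2 + 1x3 + 0.03x4 ≥ 2.37   (fines)
  1x2 + 1x3 ≥ 0.78   (binder content)
  0.02x1 + 0.45x2 + 0.8x3 + 0.02x4 ≥ 1.6   (28-day strength contribution)
  x1, x2, x3, x4 ≥ 0.
At the optimum only natural pozzolan, GGBS are positive (recycled aggregate, river sand = 0). The fines and 28-day strength contribution requirements are met with equality.
That vertex is x2 = 0.8457, x3 = 1.524.
Cost = 0.076·0.8457 + 0.13·1.524 = 0.26239.

£0.262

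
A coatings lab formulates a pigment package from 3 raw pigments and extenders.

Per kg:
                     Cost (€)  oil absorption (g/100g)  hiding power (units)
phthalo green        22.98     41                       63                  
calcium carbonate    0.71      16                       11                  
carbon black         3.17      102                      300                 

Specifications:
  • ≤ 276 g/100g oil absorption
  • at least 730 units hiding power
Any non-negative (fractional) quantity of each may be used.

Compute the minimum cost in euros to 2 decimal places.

€7.71

Let x1 = kg of phthalo green, x2 = kg of calcium carbonate, x3 = kg of carbon black.
min 22.98x1 + 0.71x2 + 3.17x3 s.t.:
  41x1 + 16x2 + 102x3 ≤ 276   (oil absorption)
  63x1 + 11x2 + 300x3 ≥ 730   (hiding power)
  x1, x2, x3 ≥ 0.
At the optimum only carbon black is positive (phthalo green, calcium carbonate = 0). Binding constraint: hiding power.
Optimal quantities: carbon black = 2.433 kg.
Total cost: 3.17·2.433 = 7.7126.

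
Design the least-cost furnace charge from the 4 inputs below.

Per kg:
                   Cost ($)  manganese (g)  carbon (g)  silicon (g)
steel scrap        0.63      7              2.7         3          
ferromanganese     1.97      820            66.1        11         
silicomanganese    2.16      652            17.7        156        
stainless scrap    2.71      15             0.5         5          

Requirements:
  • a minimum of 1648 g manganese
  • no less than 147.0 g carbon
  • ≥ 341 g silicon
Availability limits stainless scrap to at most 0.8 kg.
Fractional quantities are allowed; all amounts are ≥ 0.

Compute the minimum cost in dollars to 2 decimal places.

This is a linear program. Let x1 = kg of steel scrap, x2 = kg of ferromanganese, x3 = kg of silicomanganese, x4 = kg of stainless scrap.
Minimize 0.63x1 + 1.97x2 + 2.16x3 + 2.71x4 with:
  7x1 + 820x2 + 652x3 + 15x4 ≥ 1648   (manganese)
  2.7x1 + 66.1x2 + 17.7x3 + 0.5x4 ≥ 147   (carbon)
  3x1 + 11x2 + 156x3 + 5x4 ≥ 341   (silicon)
  x4 ≤ 0.8
  x1, x2, x3, x4 ≥ 0.
At the optimum only ferromanganese, silicomanganese are positive (steel scrap, stainless scrap = 0). The carbon and silicon requirements are met with equality.
Optimal quantities: ferromanganese = 1.67 kg, silicomanganese = 2.068 kg.
Total cost: 1.97·1.67 + 2.16·2.068 = 7.7568.

$7.76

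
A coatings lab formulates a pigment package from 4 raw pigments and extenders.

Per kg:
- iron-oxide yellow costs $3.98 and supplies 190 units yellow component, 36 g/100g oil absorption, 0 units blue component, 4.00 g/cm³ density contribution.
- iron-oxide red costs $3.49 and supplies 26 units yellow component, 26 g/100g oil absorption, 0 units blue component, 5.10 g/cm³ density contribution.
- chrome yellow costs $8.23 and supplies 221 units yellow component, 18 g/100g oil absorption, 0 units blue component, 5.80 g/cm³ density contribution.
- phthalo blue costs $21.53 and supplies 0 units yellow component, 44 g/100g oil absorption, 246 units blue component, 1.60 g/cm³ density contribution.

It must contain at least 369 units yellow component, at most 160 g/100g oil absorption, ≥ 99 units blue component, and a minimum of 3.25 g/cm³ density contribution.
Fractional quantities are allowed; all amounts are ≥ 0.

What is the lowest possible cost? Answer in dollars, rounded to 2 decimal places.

$16.39

This is a linear program. Let x1 = kg of iron-oxide yellow, x2 = kg of iron-oxide red, x3 = kg of chrome yellow, x4 = kg of phthalo blue.
Minimise 3.98x1 + 3.49x2 + 8.23x3 + 21.53x4 with:
  190x1 + 26x2 + 221x3 ≥ 369   (yellow component)
  36x1 + 26x2 + 18x3 + 44x4 ≤ 160   (oil absorption)
  246x4 ≥ 99   (blue component)
  4x1 + 5.1x2 + 5.8x3 + 1.6x4 ≥ 3.25   (density contribution)
  x1, x2, x3, x4 ≥ 0.
The minimum-cost mix takes nothing from iron-oxide red, chrome yellow — only iron-oxide yellow, phthalo blue. Binding constraints: yellow component and blue component.
That vertex is x1 = 1.942, x4 = 0.4024.
Objective = 3.98·1.942 + 21.53·0.4024 = 16.3928.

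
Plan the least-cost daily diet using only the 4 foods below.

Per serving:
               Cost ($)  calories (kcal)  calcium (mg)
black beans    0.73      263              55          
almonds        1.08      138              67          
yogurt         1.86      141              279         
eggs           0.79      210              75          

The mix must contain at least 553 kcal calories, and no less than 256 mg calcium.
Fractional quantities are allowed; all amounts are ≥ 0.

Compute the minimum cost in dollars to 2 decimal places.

$2.36

Let x1 = servings of black beans, x2 = servings of almonds, x3 = servings of yogurt, x4 = servings of eggs.
Minimize 0.73x1 + 1.08x2 + 1.86x3 + 0.79x4 s.t.:
  263x1 + 138x2 + 141x3 + 210x4 ≥ 553   (calories)
  55x1 + 67x2 + 279x3 + 75x4 ≥ 256   (calcium)
  x1, x2, x3, x4 ≥ 0.
The minimum-cost mix takes nothing from almonds, eggs — only black beans, yogurt. Binding constraints: calories and calcium.
Solving gives x1 = 1.801, x3 = 0.5625.
Cost = 0.73·1.801 + 1.86·0.5625 = 2.3610.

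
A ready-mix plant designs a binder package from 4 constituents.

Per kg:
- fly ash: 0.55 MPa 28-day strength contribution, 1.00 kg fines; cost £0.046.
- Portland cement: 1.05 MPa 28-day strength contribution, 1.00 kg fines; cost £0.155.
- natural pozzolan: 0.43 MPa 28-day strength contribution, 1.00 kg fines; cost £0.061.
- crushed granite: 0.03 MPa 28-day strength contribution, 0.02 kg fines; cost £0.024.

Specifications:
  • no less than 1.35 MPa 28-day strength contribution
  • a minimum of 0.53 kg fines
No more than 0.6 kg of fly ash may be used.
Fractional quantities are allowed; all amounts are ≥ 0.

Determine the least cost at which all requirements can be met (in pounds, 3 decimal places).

Let x1 = kg of fly ash, x2 = kg of Portland cement, x3 = kg of natural pozzolan, x4 = kg of crushed granite.
Minimize 0.046x1 + 0.155x2 + 0.061x3 + 0.024x4 s.t.:
  0.55x1 + 1.05x2 + 0.43x3 + 0.03x4 ≥ 1.35   (28-day strength contribution)
  1x1 + 1x2 + 1x3 + 0.02x4 ≥ 0.53   (fines)
  x1 ≤ 0.6
  x1, x2, x3, x4 ≥ 0.
At the optimum only fly ash, natural pozzolan are positive (Portland cement, crushed granite = 0). The 28-day strength contribution and the fly ash cap requirements are met with equality.
Optimal quantities: fly ash = 0.6 kg, natural pozzolan = 2.372 kg.
Objective = 0.046·0.6 + 0.061·2.372 = 0.17229.

£0.172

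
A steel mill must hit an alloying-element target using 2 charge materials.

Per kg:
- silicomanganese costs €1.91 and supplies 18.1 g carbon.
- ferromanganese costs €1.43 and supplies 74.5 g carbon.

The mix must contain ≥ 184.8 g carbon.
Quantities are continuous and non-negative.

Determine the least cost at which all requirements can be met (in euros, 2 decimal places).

Let x1 = kg of silicomanganese, x2 = kg of ferromanganese.
Minimize 1.91x1 + 1.43x2 with:
  18.1x1 + 74.5x2 ≥ 184.8   (carbon)
  x1, x2 ≥ 0.
At the optimum only ferromanganese is positive (silicomanganese = 0). There the carbon constraint is tight.
So ferromanganese = 2.481 kg.
Objective = 1.43·2.481 = 3.5478.

€3.55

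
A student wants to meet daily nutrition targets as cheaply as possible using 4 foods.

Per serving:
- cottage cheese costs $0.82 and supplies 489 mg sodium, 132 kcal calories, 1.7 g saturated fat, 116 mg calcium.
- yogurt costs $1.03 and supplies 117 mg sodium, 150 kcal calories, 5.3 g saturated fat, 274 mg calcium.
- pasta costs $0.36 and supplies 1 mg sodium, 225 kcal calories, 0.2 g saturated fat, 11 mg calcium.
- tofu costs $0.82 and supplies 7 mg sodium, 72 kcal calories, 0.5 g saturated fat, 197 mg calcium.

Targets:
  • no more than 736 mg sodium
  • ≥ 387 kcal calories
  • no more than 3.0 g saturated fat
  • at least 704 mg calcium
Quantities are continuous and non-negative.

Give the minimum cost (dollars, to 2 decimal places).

Let x1 = servings of cottage cheese, x2 = servings of yogurt, x3 = servings of pasta, x4 = servings of tofu.
min 0.82x1 + 1.03x2 + 0.36x3 + 0.82x4 s.t.:
  489x1 + 117x2 + 1x3 + 7x4 ≤ 736   (sodium)
  132x1 + 150x2 + 225x3 + 72x4 ≥ 387   (calories)
  1.7x1 + 5.3x2 + 0.2x3 + 0.5x4 ≤ 3   (saturated fat)
  116x1 + 274x2 + 11x3 + 197x4 ≥ 704   (calcium)
  x1, x2, x3, x4 ≥ 0.
The minimum-cost mix takes nothing from cottage cheese — only yogurt, pasta, tofu. There the calories, saturated fat, calcium constraints are tight.
That vertex is x2 = 0.2436, x3 = 0.532, x4 = 3.205.
Hence cost = 1.03·0.2436 + 0.36·0.532 + 0.82·3.205 = $3.0705.

$3.07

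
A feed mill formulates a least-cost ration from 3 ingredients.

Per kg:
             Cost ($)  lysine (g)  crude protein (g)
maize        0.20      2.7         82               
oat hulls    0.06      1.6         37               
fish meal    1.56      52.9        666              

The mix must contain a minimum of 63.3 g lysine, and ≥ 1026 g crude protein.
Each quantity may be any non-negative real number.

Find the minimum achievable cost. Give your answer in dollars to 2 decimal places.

$2.04

This is a linear program. Let x1 = kg of maize, x2 = kg of oat hulls, x3 = kg of fish meal.
Minimize 0.2x1 + 0.06x2 + 1.56x3 s.t.:
  2.7x1 + 1.6x2 + 52.9x3 ≥ 63.3   (lysine)
  82x1 + 37x2 + 666x3 ≥ 1026   (crude protein)
  x1, x2, x3 ≥ 0.
At the optimum only oat hulls, fish meal are positive (maize = 0). Binding constraints: lysine and crude protein.
So oat hulls = 13.59 kg, fish meal = 0.7856 kg.
Cost = 0.06·13.59 + 1.56·0.7856 = 2.0409.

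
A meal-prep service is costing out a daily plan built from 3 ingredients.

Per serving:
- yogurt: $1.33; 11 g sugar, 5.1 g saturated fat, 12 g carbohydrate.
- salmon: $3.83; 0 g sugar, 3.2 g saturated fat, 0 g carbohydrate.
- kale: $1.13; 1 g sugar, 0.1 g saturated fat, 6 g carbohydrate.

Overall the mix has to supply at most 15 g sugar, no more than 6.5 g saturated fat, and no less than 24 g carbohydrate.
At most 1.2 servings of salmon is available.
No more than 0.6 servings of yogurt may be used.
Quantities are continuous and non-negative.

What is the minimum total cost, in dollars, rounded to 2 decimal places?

$3.96

Let x1 = servings of yogurt, x2 = servings of salmon, x3 = servings of kale.
Minimize 1.33x1 + 3.83x2 + 1.13x3 subject to:
  11x1 + 1x3 ≤ 15   (sugar)
  5.1x1 + 3.2x2 + 0.1x3 ≤ 6.5   (saturated fat)
  12x1 + 6x3 ≥ 24   (carbohydrate)
  x2 ≤ 1.2
  x1 ≤ 0.6
  x1, x2, x3 ≥ 0.
The optimal basis is {yogurt, kale}; salmon drops out. There the carbohydrate and the yogurt cap constraints are tight.
Optimal quantities: yogurt = 0.6 servings, kale = 2.8 servings.
Objective = 1.33·0.6 + 1.13·2.8 = 3.9620.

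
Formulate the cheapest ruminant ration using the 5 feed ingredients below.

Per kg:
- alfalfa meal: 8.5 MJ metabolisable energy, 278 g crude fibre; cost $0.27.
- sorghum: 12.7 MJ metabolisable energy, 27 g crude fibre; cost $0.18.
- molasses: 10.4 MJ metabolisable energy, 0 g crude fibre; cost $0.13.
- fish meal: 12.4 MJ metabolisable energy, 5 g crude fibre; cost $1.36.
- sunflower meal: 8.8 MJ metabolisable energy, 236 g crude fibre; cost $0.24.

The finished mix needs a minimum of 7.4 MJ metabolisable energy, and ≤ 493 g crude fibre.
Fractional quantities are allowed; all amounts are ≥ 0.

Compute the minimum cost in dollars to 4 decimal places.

Treat it as an LP. Let x1 = kg of alfalfa meal, x2 = kg of sorghum, x3 = kg of molasses, x4 = kg of fish meal, x5 = kg of sunflower meal.
min 0.27x1 + 0.18x2 + 0.13x3 + 1.36x4 + 0.24x5 s.t.:
  8.5x1 + 12.7x2 + 10.4x3 + 12.4x4 + 8.8x5 ≥ 7.4   (metabolisable energy)
  278x1 + 27x2 + 5x4 + 236x5 ≤ 493   (crude fibre)
  x1, x2, x3, x4, x5 ≥ 0.
The cheapest feasible vertex uses only molasses; alfalfa meal, sorghum, fish meal, sunflower meal are not used. Binding constraint: metabolisable energy.
Optimal quantities: molasses = 0.7115 kg.
Objective = 0.13·0.7115 = 0.092495.

$0.0925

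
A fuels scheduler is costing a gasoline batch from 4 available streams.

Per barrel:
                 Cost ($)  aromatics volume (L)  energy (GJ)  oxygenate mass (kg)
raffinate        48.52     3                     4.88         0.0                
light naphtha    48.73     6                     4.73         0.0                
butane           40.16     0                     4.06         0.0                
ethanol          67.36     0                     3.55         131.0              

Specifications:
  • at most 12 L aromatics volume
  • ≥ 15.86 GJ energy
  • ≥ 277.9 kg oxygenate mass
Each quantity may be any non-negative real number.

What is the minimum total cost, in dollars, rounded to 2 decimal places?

$225.28

Let x1 = barrels of raffinate, x2 = barrels of light naphtha, x3 = barrels of butane, x4 = barrels of ethanol.
Minimize 48.52x1 + 48.73x2 + 40.16x3 + 67.36x4 with:
  3x1 + 6x2 ≤ 12   (aromatics volume)
  4.88x1 + 4.73x2 + 4.06x3 + 3.55x4 ≥ 15.86   (energy)
  131x4 ≥ 277.9   (oxygenate mass)
  x1, x2, x3, x4 ≥ 0.
The optimal basis is {butane, ethanol}; raffinate, light naphtha drop out. Binding constraints: energy and oxygenate mass.
Optimal quantities: butane = 2.052 barrels, ethanol = 2.121 barrels.
Objective = 40.16·2.052 + 67.36·2.121 = 225.2789.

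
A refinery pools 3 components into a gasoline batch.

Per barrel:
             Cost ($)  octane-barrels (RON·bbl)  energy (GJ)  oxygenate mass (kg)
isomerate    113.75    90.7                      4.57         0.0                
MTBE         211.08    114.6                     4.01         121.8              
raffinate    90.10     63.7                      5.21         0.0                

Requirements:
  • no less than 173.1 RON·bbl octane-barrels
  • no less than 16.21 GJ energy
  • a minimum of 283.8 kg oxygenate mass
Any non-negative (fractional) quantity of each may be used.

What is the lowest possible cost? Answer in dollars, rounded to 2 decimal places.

$610.57

Let x1 = barrels of isomerate, x2 = barrels of MTBE, x3 = barrels of raffinate.
min 113.75x1 + 211.08x2 + 90.1x3 subject to:
  90.7x1 + 114.6x2 + 63.7x3 ≥ 173.1   (octane-barrels)
  4.57x1 + 4.01x2 + 5.21x3 ≥ 16.21   (energy)
  121.8x2 ≥ 283.8   (oxygenate mass)
  x1, x2, x3 ≥ 0.
At the optimum only MTBE, raffinate are positive (isomerate = 0). The energy and oxygenate mass requirements are met with equality.
Solving gives x2 = 2.33, x3 = 1.318.
Objective = 211.08·2.33 + 90.1·1.318 = 610.5682.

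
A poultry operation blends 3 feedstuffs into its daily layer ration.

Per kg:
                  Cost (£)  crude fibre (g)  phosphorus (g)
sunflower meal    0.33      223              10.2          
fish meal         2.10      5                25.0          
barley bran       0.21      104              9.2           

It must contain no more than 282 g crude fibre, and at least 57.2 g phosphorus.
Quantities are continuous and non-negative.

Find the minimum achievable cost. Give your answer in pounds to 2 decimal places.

£3.31

Treat it as an LP. Let x1 = kg of sunflower meal, x2 = kg of fish meal, x3 = kg of barley bran.
Minimise 0.33x1 + 2.1x2 + 0.21x3 subject to:
  223x1 + 5x2 + 104x3 ≤ 282   (crude fibre)
  10.2x1 + 25x2 + 9.2x3 ≥ 57.2   (phosphorus)
  x1, x2, x3 ≥ 0.
The optimal basis is {fish meal, barley bran}; sunflower meal drops out. Binding constraints: crude fibre and phosphorus.
So fish meal = 1.313 kg, barley bran = 2.648 kg.
Hence cost = 2.1·1.313 + 0.21·2.648 = £3.3134.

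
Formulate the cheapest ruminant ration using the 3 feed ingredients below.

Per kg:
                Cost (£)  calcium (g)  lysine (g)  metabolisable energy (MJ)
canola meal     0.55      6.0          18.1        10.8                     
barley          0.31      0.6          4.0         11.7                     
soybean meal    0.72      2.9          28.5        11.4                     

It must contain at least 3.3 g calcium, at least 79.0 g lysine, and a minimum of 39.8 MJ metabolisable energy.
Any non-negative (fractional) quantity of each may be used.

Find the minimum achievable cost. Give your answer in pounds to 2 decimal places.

Set it up as a linear program. Let x1 = kg of canola meal, x2 = kg of barley, x3 = kg of soybean meal.
Minimise 0.55x1 + 0.31x2 + 0.72x3 with:
  6x1 + 0.6x2 + 2.9x3 ≥ 3.3   (calcium)
  18.1x1 + 4x2 + 28.5x3 ≥ 79   (lysine)
  10.8x1 + 11.7x2 + 11.4x3 ≥ 39.8   (metabolisable energy)
  x1, x2, x3 ≥ 0.
The cheapest feasible vertex uses only barley, soybean meal; canola meal is not used. Binding constraints: lysine and metabolisable energy.
Solving gives x2 = 0.8119, x3 = 2.658.
Total cost: 0.31·0.8119 + 0.72·2.658 = 2.1654.

£2.17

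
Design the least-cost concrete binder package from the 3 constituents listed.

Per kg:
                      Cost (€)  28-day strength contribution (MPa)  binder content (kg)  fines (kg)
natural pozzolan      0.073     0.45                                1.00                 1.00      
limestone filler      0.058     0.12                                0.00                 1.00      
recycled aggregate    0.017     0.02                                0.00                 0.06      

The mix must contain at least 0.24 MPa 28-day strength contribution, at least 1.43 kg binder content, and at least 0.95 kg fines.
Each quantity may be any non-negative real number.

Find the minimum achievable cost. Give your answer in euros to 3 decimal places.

Let x1 = kg of natural pozzolan, x2 = kg of limestone filler, x3 = kg of recycled aggregate.
min 0.073x1 + 0.058x2 + 0.017x3 with:
  0.45x1 + 0.12x2 + 0.02x3 ≥ 0.24   (28-day strength contribution)
  1x1 ≥ 1.43   (binder content)
  1x1 + 1x2 + 0.06x3 ≥ 0.95   (fines)
  x1, x2, x3 ≥ 0.
The cheapest feasible vertex uses only natural pozzolan; limestone filler, recycled aggregate are not used. There the binder content constraint is tight.
That vertex is x1 = 1.43.
Total cost: 0.073·1.43 = 0.10439.

€0.104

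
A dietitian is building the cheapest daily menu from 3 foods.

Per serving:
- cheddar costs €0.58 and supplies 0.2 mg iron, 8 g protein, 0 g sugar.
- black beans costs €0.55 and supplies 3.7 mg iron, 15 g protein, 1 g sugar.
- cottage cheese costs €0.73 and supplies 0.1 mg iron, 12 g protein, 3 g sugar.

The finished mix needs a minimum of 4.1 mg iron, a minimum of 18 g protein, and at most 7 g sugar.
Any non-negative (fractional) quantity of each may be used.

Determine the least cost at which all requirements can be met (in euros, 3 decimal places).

Let x1 = servings of cheddar, x2 = servings of black beans, x3 = servings of cottage cheese.
Minimize 0.58x1 + 0.55x2 + 0.73x3 subject to:
  0.2x1 + 3.7x2 + 0.1x3 ≥ 4.1   (iron)
  8x1 + 15x2 + 12x3 ≥ 18   (protein)
  1x2 + 3x3 ≤ 7   (sugar)
  x1, x2, x3 ≥ 0.
The cheapest feasible vertex uses only black beans; cheddar, cottage cheese are not used. The protein requirement is met with equality.
Solving gives x2 = 1.2.
Cost = 0.55·1.2 = 0.66000.

€0.660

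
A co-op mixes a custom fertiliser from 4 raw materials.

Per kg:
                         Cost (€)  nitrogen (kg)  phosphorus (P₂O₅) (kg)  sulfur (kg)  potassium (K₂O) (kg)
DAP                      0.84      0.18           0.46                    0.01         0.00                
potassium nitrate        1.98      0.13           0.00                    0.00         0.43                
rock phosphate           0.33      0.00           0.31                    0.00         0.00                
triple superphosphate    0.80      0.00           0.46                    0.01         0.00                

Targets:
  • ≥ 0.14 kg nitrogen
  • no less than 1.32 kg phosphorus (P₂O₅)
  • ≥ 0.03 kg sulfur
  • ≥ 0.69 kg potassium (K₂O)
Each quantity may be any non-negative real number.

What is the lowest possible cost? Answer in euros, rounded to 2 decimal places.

€5.58

Let x1 = kg of DAP, x2 = kg of potassium nitrate, x3 = kg of rock phosphate, x4 = kg of triple superphosphate.
Minimise 0.84x1 + 1.98x2 + 0.33x3 + 0.8x4 subject to:
  0.18x1 + 0.13x2 ≥ 0.14   (nitrogen)
  0.46x1 + 0.31x3 + 0.46x4 ≥ 1.32   (phosphorus (P₂O₅))
  0.01x1 + 0.01x4 ≥ 0.03   (sulfur)
  0.43x2 ≥ 0.69   (potassium (K₂O))
  x1, x2, x3, x4 ≥ 0.
The optimal basis is {potassium nitrate, triple superphosphate}; DAP, rock phosphate drop out. Binding constraints: sulfur and potassium (K₂O).
Solving gives x2 = 1.605, x4 = 3.
Cost = 1.98·1.605 + 0.8·3 = 5.5779.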